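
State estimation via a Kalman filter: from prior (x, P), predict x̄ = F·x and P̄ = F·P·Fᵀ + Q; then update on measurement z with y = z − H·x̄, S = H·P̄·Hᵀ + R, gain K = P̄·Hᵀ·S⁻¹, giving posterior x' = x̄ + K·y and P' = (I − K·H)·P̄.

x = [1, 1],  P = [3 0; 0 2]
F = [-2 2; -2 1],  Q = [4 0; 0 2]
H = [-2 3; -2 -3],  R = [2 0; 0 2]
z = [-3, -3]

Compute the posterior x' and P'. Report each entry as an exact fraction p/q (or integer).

x̄ = F·x = [0, -1]
P̄ = F·P·Fᵀ + Q = [24 16; 16 16]
y = z − H·x̄ = [0, -6]
S = H·P̄·Hᵀ + R = [50 -48; -48 434]
K = P̄·Hᵀ·S⁻¹ = [-1152/4849 -1200/4849; 776/4849 -808/4849]
x' = x̄ + K·y = [7200/4849, -1/4849]
P' = (I − K·H)·P̄ = [1176/4849 16/4849; 16/4849 528/4849]

x' = [7200/4849, -1/4849]
P' = [1176/4849 16/4849; 16/4849 528/4849]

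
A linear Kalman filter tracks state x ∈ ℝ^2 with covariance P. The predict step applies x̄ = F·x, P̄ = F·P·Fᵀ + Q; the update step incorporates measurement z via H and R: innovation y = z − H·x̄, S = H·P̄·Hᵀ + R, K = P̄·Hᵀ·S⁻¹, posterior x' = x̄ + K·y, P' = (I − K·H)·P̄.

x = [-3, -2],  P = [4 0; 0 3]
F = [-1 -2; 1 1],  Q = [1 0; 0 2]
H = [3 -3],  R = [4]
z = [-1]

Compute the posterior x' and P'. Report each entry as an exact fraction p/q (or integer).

x̄ = F·x = [7, -5]
P̄ = F·P·Fᵀ + Q = [17 -10; -10 9]
y = z − H·x̄ = [-37]
S = H·P̄·Hᵀ + R = [418]
K = P̄·Hᵀ·S⁻¹ = [81/418; -3/22]
x' = x̄ + K·y = [-71/418, 1/22]
P' = (I − K·H)·P̄ = [545/418 23/22; 23/22 27/22]

x' = [-71/418, 1/22]
P' = [545/418 23/22; 23/22 27/22]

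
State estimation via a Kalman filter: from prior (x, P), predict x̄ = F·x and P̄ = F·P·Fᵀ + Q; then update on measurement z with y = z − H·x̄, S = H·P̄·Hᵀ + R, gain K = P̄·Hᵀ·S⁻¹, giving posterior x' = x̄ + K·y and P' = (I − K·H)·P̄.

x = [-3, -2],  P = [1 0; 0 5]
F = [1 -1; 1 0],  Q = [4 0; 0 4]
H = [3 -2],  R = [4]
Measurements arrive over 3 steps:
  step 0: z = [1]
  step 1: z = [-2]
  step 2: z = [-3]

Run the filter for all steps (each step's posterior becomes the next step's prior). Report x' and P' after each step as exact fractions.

step 0: x' = [-79/51, -146/51], P' = [118/51 149/51; 149/51 461/102]
step 1: x' = [-4008/8309, 453/8309], P' = [14740/8309 18808/8309; 18808/8309 31160/8309]
step 2: x' = [-165021/161909, -14448/161909], P' = [279264/161909 352548/161909; 352548/161909 582900/161909]

step 0: x̄ = F·x = [-1, -3]
step 0: P̄ = F·P·Fᵀ + Q = [10 1; 1 5]
step 0: y = z − H·x̄ = [-2]
step 0: S = H·P̄·Hᵀ + R = [102]
step 0: K = P̄·Hᵀ·S⁻¹ = [14/51; -7/102]
step 0: x' = x̄ + K·y = [-79/51, -146/51]
step 0: P' = (I − K·H)·P̄ = [118/51 149/51; 149/51 461/102]
step 1: x̄ = F·x = [67/51, -79/51]
step 1: P̄ = F·P·Fᵀ + Q = [509/102 -31/51; -31/51 322/51]
step 1: y = z − H·x̄ = [-461/51]
step 1: S = H·P̄·Hᵀ + R = [8309/102]
step 1: K = P̄·Hᵀ·S⁻¹ = [1651/8309; -1474/8309]
step 1: x' = x̄ + K·y = [-4008/8309, 453/8309]
step 1: P' = (I − K·H)·P̄ = [14740/8309 18808/8309; 18808/8309 31160/8309]
step 2: x̄ = F·x = [-4461/8309, -4008/8309]
step 2: P̄ = F·P·Fᵀ + Q = [41520/8309 -4068/8309; -4068/8309 47976/8309]
step 2: y = z − H·x̄ = [-19560/8309]
step 2: S = H·P̄·Hᵀ + R = [647636/8309]
step 2: K = P̄·Hᵀ·S⁻¹ = [33174/161909; -27039/161909]
step 2: x' = x̄ + K·y = [-165021/161909, -14448/161909]
step 2: P' = (I − K·H)·P̄ = [279264/161909 352548/161909; 352548/161909 582900/161909]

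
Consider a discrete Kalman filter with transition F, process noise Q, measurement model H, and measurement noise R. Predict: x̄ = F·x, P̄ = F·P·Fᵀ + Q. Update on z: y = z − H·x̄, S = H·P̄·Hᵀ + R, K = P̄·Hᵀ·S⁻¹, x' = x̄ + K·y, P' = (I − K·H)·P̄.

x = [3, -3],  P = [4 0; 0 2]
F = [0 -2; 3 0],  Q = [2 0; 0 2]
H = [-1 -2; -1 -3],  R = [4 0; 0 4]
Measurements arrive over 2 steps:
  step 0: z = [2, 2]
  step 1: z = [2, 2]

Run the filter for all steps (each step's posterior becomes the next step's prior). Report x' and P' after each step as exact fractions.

step 0: x' = [2308/613, -1304/613], P' = [4980/613 -1900/613; -1900/613 912/613]
step 1: x' = [127978/152665, -160188/152665], P' = [80916/30533 -144988/152665; -144988/152665 19696/30533]

step 0: x̄ = F·x = [6, 9]
step 0: P̄ = F·P·Fᵀ + Q = [10 0; 0 38]
step 0: y = z − H·x̄ = [26, 35]
step 0: S = H·P̄·Hᵀ + R = [166 238; 238 356]
step 0: K = P̄·Hᵀ·S⁻¹ = [-295/613 180/613; 19/613 -209/613]
step 0: x' = x̄ + K·y = [2308/613, -1304/613]
step 0: P' = (I − K·H)·P̄ = [4980/613 -1900/613; -1900/613 912/613]
step 1: x̄ = F·x = [2608/613, 6924/613]
step 1: P̄ = F·P·Fᵀ + Q = [4874/613 11400/613; 11400/613 46046/613]
step 1: y = z − H·x̄ = [17682/613, 24606/613]
step 1: S = H·P̄·Hᵀ + R = [237110/613 338150/613; 338150/613 490140/613]
step 1: K = P̄·Hᵀ·S⁻¹ = [-28651/152665 7596/152665; -12993/152665 -37613/152665]
step 1: x' = x̄ + K·y = [127978/152665, -160188/152665]
step 1: P' = (I − K·H)·P̄ = [80916/30533 -144988/152665; -144988/152665 19696/30533]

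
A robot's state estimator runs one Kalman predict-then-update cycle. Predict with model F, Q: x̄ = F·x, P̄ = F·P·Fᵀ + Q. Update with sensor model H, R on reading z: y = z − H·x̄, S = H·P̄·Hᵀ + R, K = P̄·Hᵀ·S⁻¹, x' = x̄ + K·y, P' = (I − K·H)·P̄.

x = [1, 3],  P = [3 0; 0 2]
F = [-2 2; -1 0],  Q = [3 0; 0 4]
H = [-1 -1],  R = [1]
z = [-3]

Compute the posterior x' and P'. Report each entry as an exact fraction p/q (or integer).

x' = [4, -1]
P' = [148/43 -119/43; -119/43 132/43]

x̄ = F·x = [4, -1]
P̄ = F·P·Fᵀ + Q = [23 6; 6 7]
y = z − H·x̄ = [0]
S = H·P̄·Hᵀ + R = [43]
K = P̄·Hᵀ·S⁻¹ = [-29/43; -13/43]
x' = x̄ + K·y = [4, -1]
P' = (I − K·H)·P̄ = [148/43 -119/43; -119/43 132/43]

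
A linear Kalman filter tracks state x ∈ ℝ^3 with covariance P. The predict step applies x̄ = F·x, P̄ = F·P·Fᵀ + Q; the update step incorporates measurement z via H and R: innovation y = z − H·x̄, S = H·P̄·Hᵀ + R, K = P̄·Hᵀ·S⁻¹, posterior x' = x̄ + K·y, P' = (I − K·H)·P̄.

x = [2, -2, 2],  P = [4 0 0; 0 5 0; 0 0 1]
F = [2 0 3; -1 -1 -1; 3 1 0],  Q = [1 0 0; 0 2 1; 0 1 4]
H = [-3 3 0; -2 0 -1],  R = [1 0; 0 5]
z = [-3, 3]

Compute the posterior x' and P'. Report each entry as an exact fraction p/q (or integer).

x̄ = F·x = [10, -2, 4]
P̄ = F·P·Fᵀ + Q = [26 -11 24; -11 12 -16; 24 -16 45]
y = z − H·x̄ = [33, 27]
S = H·P̄·Hᵀ + R = [541 342; 342 250]
K = P̄·Hᵀ·S⁻¹ = [-879/9143 -1577/9143; 2127/9143 -1520/9143; 903/9143 -9273/18286]
x' = x̄ + K·y = [484/223, 265/223, -2869/446]
P' = (I − K·H)·P̄ = [20297/9143 20004/9143 -32709/9143; 20004/9143 20713/9143 -32408/9143; -32709/9143 -32408/9143 177201/18286]

x' = [484/223, 265/223, -2869/446]
P' = [20297/9143 20004/9143 -32709/9143; 20004/9143 20713/9143 -32408/9143; -32709/9143 -32408/9143 177201/18286]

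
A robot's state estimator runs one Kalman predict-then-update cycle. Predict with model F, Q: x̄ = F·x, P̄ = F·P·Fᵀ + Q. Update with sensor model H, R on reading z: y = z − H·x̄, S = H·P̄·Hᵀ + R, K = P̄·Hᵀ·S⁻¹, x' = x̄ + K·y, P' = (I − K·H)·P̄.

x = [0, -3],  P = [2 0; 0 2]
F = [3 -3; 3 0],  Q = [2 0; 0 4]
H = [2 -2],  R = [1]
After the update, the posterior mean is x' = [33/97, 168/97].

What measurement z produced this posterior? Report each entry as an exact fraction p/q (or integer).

x̄ = F·x = [9, 0]
P̄ = F·P·Fᵀ + Q = [38 18; 18 22]
S = H·P̄·Hᵀ + R = [97]
K = P̄·Hᵀ·S⁻¹ = [40/97; -8/97]
x' − x̄ = [-840/97, 168/97] = K·y
y = (KᵀK)⁻¹·Kᵀ·(x' − x̄) = [-21]
z = y + H·x̄ = [-21] + [18] = [-3]

z = [-3]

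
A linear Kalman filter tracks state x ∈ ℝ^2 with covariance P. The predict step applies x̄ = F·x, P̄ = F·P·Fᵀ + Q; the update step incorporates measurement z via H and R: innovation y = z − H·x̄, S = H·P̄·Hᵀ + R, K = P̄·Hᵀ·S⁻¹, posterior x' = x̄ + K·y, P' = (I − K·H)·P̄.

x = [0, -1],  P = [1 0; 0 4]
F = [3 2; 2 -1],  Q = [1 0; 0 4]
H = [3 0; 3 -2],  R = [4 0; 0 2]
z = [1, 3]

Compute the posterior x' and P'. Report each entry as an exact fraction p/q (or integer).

x̄ = F·x = [-2, 1]
P̄ = F·P·Fᵀ + Q = [26 -2; -2 12]
y = z − H·x̄ = [7, 11]
S = H·P̄·Hᵀ + R = [238 246; 246 308]
K = P̄·Hᵀ·S⁻¹ = [963/3197 82/3197; 1383/3197 -1416/3197]
x' = x̄ + K·y = [1249/3197, -2698/3197]
P' = (I − K·H)·P̄ = [1284/3197 1844/3197; 1844/3197 4182/3197]

x' = [1249/3197, -2698/3197]
P' = [1284/3197 1844/3197; 1844/3197 4182/3197]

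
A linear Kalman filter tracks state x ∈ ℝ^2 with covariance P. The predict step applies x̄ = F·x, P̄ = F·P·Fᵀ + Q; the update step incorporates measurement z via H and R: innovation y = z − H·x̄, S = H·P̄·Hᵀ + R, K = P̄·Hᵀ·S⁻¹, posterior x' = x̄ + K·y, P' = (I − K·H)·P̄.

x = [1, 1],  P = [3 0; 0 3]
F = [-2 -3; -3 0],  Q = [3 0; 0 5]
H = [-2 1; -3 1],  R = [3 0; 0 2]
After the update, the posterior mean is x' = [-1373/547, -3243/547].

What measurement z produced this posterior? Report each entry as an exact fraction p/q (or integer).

z = [-2, 2]

x̄ = F·x = [-5, -3]
P̄ = F·P·Fᵀ + Q = [42 18; 18 32]
S = H·P̄·Hᵀ + R = [131 194; 194 304]
K = P̄·Hᵀ·S⁻¹ = [222/547 -336/547; 763/547 -1053/1094]
x' − x̄ = [1362/547, -1602/547] = K·y
y = (KᵀK)⁻¹·Kᵀ·(x' − x̄) = [-9, -10]
z = y + H·x̄ = [-9, -10] + [7, 12] = [-2, 2]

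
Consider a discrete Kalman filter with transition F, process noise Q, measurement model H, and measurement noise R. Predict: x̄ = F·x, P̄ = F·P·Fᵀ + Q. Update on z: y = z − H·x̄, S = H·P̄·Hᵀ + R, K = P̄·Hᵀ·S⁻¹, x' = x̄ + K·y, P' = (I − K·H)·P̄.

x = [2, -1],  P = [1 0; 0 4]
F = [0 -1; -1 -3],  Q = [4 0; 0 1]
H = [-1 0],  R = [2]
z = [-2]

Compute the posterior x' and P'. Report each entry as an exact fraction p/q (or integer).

x' = [9/5, 11/5]
P' = [8/5 12/5; 12/5 118/5]

x̄ = F·x = [1, 1]
P̄ = F·P·Fᵀ + Q = [8 12; 12 38]
y = z − H·x̄ = [-1]
S = H·P̄·Hᵀ + R = [10]
K = P̄·Hᵀ·S⁻¹ = [-4/5; -6/5]
x' = x̄ + K·y = [9/5, 11/5]
P' = (I − K·H)·P̄ = [8/5 12/5; 12/5 118/5]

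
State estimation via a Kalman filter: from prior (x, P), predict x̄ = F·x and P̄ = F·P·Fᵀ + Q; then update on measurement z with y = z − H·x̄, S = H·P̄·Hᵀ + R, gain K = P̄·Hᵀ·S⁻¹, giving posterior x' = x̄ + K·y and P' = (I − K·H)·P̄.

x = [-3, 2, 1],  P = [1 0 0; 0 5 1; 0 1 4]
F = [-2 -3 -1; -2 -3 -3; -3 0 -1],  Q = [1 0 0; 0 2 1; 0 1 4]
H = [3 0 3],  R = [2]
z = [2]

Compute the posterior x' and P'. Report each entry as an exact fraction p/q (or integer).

x̄ = F·x = [-1, -3, 8]
P̄ = F·P·Fᵀ + Q = [60 73 13; 73 105 22; 13 22 17]
y = z − H·x̄ = [-19]
S = H·P̄·Hᵀ + R = [929]
K = P̄·Hᵀ·S⁻¹ = [219/929; 285/929; 90/929]
x' = x̄ + K·y = [-5090/929, -8202/929, 5722/929]
P' = (I − K·H)·P̄ = [7779/929 5402/929 -7633/929; 5402/929 16320/929 -5212/929; -7633/929 -5212/929 7693/929]

x' = [-5090/929, -8202/929, 5722/929]
P' = [7779/929 5402/929 -7633/929; 5402/929 16320/929 -5212/929; -7633/929 -5212/929 7693/929]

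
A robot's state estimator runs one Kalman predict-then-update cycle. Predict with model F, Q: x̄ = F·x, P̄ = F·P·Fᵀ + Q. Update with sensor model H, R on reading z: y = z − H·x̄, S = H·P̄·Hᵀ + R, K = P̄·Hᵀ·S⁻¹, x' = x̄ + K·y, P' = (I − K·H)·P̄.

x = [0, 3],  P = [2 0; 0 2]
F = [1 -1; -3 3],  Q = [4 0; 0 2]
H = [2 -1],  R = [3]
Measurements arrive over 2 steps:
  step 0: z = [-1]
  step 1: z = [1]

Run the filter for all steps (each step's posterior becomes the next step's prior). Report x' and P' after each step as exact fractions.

step 0: x' = [29/121, 221/121], P' = [184/121 284/121; 284/121 754/121]
step 1: x' = [6466/11791, 4384/11791], P' = [17590/11791 26726/11791; 26726/11791 70828/11791]

step 0: x̄ = F·x = [-3, 9]
step 0: P̄ = F·P·Fᵀ + Q = [8 -12; -12 38]
step 0: y = z − H·x̄ = [14]
step 0: S = H·P̄·Hᵀ + R = [121]
step 0: K = P̄·Hᵀ·S⁻¹ = [28/121; -62/121]
step 0: x' = x̄ + K·y = [29/121, 221/121]
step 0: P' = (I − K·H)·P̄ = [184/121 284/121; 284/121 754/121]
step 1: x̄ = F·x = [-192/121, 576/121]
step 1: P̄ = F·P·Fᵀ + Q = [854/121 -1110/121; -1110/121 3572/121]
step 1: y = z − H·x̄ = [1081/121]
step 1: S = H·P̄·Hᵀ + R = [11791/121]
step 1: K = P̄·Hᵀ·S⁻¹ = [2818/11791; -5792/11791]
step 1: x' = x̄ + K·y = [6466/11791, 4384/11791]
step 1: P' = (I − K·H)·P̄ = [17590/11791 26726/11791; 26726/11791 70828/11791]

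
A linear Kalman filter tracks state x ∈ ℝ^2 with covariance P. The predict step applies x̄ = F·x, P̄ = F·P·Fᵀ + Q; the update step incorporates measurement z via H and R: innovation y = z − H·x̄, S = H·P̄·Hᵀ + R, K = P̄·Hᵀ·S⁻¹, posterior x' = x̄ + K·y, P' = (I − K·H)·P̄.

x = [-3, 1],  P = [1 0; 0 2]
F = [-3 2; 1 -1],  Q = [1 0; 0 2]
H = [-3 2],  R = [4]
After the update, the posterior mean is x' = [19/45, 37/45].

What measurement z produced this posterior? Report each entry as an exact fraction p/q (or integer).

z = [1]

x̄ = F·x = [11, -4]
P̄ = F·P·Fᵀ + Q = [18 -7; -7 5]
S = H·P̄·Hᵀ + R = [270]
K = P̄·Hᵀ·S⁻¹ = [-34/135; 31/270]
x' − x̄ = [-476/45, 217/45] = K·y
y = (KᵀK)⁻¹·Kᵀ·(x' − x̄) = [42]
z = y + H·x̄ = [42] + [-41] = [1]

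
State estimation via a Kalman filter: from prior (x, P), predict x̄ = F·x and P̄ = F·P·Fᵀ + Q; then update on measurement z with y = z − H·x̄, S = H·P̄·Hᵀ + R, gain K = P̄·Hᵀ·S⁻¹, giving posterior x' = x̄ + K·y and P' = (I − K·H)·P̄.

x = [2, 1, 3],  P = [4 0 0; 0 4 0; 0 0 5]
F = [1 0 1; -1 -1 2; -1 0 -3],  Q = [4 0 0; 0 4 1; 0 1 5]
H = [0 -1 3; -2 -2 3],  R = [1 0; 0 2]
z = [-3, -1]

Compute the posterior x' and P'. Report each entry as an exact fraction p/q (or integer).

x̄ = F·x = [5, 3, -11]
P̄ = F·P·Fᵀ + Q = [13 6 -19; 6 32 -25; -19 -25 54]
y = z − H·x̄ = [33, 48]
S = H·P̄·Hᵀ + R = [669 901; 901 1244]
K = P̄·Hᵀ·S⁻¹ = [7223/20435 -6792/20435; 2943/20435 -4612/20435; 7378/20435 -1237/20435]
x' = x̄ + K·y = [238/335, -1032/335, -667/335]
P' = (I − K·H)·P̄ = [75464/20435 -130121/20435 -40966/20435; -130121/20435 272409/20435 91784/20435; -40966/20435 91784/20435 33054/20435]

x' = [238/335, -1032/335, -667/335]
P' = [75464/20435 -130121/20435 -40966/20435; -130121/20435 272409/20435 91784/20435; -40966/20435 91784/20435 33054/20435]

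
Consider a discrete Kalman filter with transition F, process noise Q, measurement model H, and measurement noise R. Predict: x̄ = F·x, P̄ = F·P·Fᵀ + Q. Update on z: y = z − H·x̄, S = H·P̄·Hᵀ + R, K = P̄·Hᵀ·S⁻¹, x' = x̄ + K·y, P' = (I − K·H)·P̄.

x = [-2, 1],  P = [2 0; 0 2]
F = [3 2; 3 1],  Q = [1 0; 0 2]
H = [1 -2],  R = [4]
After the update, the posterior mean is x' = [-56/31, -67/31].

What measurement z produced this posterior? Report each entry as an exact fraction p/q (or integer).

x̄ = F·x = [-4, -5]
P̄ = F·P·Fᵀ + Q = [27 22; 22 22]
S = H·P̄·Hᵀ + R = [31]
K = P̄·Hᵀ·S⁻¹ = [-17/31; -22/31]
x' − x̄ = [68/31, 88/31] = K·y
y = (KᵀK)⁻¹·Kᵀ·(x' − x̄) = [-4]
z = y + H·x̄ = [-4] + [6] = [2]

z = [2]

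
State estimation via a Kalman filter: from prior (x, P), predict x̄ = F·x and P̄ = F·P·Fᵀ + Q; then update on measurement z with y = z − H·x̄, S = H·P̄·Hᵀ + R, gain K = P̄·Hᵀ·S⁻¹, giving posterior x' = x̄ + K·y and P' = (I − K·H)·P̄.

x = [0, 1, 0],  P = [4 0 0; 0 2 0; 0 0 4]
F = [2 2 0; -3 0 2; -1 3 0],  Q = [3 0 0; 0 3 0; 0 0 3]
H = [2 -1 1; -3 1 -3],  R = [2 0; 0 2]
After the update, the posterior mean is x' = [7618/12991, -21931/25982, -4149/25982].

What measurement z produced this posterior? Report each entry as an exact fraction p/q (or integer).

x̄ = F·x = [2, 0, 3]
P̄ = F·P·Fᵀ + Q = [27 -24 4; -24 55 12; 4 12 25]
S = H·P̄·Hᵀ + R = [278 -400; -400 669]
K = P̄·Hᵀ·S⁻¹ = [4029/12991 137/12991; -24479/25982 -5551/12991; -15951/25982 -6225/12991]
x' − x̄ = [-18364/12991, -21931/25982, -82095/25982] = K·y
y = (KᵀK)⁻¹·Kᵀ·(x' − x̄) = [-5, 13]
z = y + H·x̄ = [-5, 13] + [7, -15] = [2, -2]

z = [2, -2]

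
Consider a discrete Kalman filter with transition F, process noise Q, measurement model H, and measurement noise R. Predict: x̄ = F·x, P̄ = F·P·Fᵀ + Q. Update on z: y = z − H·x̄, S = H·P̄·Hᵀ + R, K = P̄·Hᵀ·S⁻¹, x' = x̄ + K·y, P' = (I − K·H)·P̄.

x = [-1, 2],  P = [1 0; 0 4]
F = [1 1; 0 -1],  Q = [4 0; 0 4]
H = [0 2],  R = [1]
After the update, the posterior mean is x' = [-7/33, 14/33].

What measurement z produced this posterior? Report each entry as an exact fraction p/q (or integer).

x̄ = F·x = [1, -2]
P̄ = F·P·Fᵀ + Q = [9 -4; -4 8]
S = H·P̄·Hᵀ + R = [33]
K = P̄·Hᵀ·S⁻¹ = [-8/33; 16/33]
x' − x̄ = [-40/33, 80/33] = K·y
y = (KᵀK)⁻¹·Kᵀ·(x' − x̄) = [5]
z = y + H·x̄ = [5] + [-4] = [1]

z = [1]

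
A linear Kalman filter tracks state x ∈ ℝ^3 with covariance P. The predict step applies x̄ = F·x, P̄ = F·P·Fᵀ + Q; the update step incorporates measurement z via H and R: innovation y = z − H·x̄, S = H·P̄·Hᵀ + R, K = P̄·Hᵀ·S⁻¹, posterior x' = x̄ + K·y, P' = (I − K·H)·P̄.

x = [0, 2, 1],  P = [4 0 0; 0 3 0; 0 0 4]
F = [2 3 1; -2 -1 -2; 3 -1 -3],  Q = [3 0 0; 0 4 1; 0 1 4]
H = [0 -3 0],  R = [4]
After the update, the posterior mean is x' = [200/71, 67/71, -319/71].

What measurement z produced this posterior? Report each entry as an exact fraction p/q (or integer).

z = [-3]

x̄ = F·x = [7, -4, -5]
P̄ = F·P·Fᵀ + Q = [50 -33 3; -33 39 4; 3 4 79]
S = H·P̄·Hᵀ + R = [355]
K = P̄·Hᵀ·S⁻¹ = [99/355; -117/355; -12/355]
x' − x̄ = [-297/71, 351/71, 36/71] = K·y
y = (KᵀK)⁻¹·Kᵀ·(x' − x̄) = [-15]
z = y + H·x̄ = [-15] + [12] = [-3]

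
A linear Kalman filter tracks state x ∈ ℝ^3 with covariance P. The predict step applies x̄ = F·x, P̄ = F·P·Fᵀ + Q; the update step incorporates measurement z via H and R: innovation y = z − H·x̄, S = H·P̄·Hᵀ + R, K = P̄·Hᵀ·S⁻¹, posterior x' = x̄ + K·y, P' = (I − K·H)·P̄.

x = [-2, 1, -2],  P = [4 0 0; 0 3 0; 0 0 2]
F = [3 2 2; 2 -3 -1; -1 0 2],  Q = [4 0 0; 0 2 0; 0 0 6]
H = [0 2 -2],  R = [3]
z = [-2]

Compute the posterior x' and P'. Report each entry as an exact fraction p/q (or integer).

x' = [-2824/359, -1323/359, -958/359]
P' = [21396/359 -698/359 -716/359; -698/359 2949/359 2772/359; -716/359 2772/359 2862/359]

x̄ = F·x = [-8, -5, -2]
P̄ = F·P·Fᵀ + Q = [60 2 -4; 2 47 -12; -4 -12 18]
y = z − H·x̄ = [4]
S = H·P̄·Hᵀ + R = [359]
K = P̄·Hᵀ·S⁻¹ = [12/359; 118/359; -60/359]
x' = x̄ + K·y = [-2824/359, -1323/359, -958/359]
P' = (I − K·H)·P̄ = [21396/359 -698/359 -716/359; -698/359 2949/359 2772/359; -716/359 2772/359 2862/359]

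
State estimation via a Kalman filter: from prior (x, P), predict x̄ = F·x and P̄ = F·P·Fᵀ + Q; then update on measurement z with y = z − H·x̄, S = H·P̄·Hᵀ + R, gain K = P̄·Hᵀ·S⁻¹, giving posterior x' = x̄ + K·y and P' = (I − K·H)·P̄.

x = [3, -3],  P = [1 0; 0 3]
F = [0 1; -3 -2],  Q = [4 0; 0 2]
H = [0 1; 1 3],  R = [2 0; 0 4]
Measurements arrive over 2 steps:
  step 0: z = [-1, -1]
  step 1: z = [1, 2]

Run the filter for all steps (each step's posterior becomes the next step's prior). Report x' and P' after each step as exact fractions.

step 0: x' = [-1408/581, 11/83], P' = [2806/581 -114/83; -114/83 62/83]
step 1: x' = [-42979/65165, 63457/65165], P' = [234231/65165 -61603/65165; -61603/65165 39619/65165]

step 0: x̄ = F·x = [-3, -3]
step 0: P̄ = F·P·Fᵀ + Q = [7 -6; -6 23]
step 0: y = z − H·x̄ = [2, 11]
step 0: S = H·P̄·Hᵀ + R = [25 63; 63 182]
step 0: K = P̄·Hᵀ·S⁻¹ = [-57/83 103/581; 31/83 18/83]
step 0: x' = x̄ + K·y = [-1408/581, 11/83]
step 0: P' = (I − K·H)·P̄ = [2806/581 -114/83; -114/83 62/83]
step 1: x̄ = F·x = [11/83, 4070/581]
step 1: P̄ = F·P·Fᵀ + Q = [394/83 218/83; 218/83 18576/581]
step 1: y = z − H·x̄ = [-3489/581, -11125/581]
step 1: S = H·P̄·Hᵀ + R = [19738/581 57254/581; 57254/581 181422/581]
step 1: K = P̄·Hᵀ·S⁻¹ = [-61603/130330 24711/130330; 39619/130330 28627/130330]
step 1: x' = x̄ + K·y = [-42979/65165, 63457/65165]
step 1: P' = (I − K·H)·P̄ = [234231/65165 -61603/65165; -61603/65165 39619/65165]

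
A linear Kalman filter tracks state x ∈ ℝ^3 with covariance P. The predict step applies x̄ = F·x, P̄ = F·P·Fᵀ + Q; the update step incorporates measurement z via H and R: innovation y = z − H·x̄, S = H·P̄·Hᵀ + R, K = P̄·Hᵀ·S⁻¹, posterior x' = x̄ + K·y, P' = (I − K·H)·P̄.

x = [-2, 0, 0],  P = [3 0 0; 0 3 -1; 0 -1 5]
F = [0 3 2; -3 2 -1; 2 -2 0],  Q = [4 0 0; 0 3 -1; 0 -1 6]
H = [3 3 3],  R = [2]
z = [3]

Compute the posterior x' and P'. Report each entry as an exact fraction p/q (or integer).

x' = [-144/181, 1947/362, -1295/362]
P' = [2451/181 -2333/181 -86/181; -2333/181 12837/362 -8121/362; -86/181 -8121/362 8259/362]

x̄ = F·x = [0, 6, -4]
P̄ = F·P·Fᵀ + Q = [39 7 -14; 7 51 -33; -14 -33 30]
y = z − H·x̄ = [-3]
S = H·P̄·Hᵀ + R = [362]
K = P̄·Hᵀ·S⁻¹ = [48/181; 75/362; -51/362]
x' = x̄ + K·y = [-144/181, 1947/362, -1295/362]
P' = (I − K·H)·P̄ = [2451/181 -2333/181 -86/181; -2333/181 12837/362 -8121/362; -86/181 -8121/362 8259/362]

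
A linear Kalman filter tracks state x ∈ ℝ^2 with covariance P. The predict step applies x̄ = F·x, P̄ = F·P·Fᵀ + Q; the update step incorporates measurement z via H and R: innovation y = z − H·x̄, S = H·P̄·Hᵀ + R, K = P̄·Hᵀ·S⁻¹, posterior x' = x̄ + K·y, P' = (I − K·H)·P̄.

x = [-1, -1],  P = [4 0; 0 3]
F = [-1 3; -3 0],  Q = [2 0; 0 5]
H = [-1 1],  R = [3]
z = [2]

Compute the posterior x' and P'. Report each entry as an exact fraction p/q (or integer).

x̄ = F·x = [-2, 3]
P̄ = F·P·Fᵀ + Q = [33 12; 12 41]
y = z − H·x̄ = [-3]
S = H·P̄·Hᵀ + R = [53]
K = P̄·Hᵀ·S⁻¹ = [-21/53; 29/53]
x' = x̄ + K·y = [-43/53, 72/53]
P' = (I − K·H)·P̄ = [1308/53 1245/53; 1245/53 1332/53]

x' = [-43/53, 72/53]
P' = [1308/53 1245/53; 1245/53 1332/53]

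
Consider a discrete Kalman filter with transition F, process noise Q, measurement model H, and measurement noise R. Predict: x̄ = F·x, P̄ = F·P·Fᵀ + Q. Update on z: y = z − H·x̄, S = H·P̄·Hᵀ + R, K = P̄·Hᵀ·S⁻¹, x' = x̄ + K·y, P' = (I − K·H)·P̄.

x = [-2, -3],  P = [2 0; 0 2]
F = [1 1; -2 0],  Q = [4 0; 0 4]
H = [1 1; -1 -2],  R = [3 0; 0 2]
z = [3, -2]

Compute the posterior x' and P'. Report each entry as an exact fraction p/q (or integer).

x' = [-199/115, 262/115]
P' = [584/115 -332/115; -332/115 236/115]

x̄ = F·x = [-5, 4]
P̄ = F·P·Fᵀ + Q = [8 -4; -4 12]
y = z − H·x̄ = [4, 1]
S = H·P̄·Hᵀ + R = [15 -20; -20 42]
K = P̄·Hᵀ·S⁻¹ = [84/115 8/23; -32/115 -14/23]
x' = x̄ + K·y = [-199/115, 262/115]
P' = (I − K·H)·P̄ = [584/115 -332/115; -332/115 236/115]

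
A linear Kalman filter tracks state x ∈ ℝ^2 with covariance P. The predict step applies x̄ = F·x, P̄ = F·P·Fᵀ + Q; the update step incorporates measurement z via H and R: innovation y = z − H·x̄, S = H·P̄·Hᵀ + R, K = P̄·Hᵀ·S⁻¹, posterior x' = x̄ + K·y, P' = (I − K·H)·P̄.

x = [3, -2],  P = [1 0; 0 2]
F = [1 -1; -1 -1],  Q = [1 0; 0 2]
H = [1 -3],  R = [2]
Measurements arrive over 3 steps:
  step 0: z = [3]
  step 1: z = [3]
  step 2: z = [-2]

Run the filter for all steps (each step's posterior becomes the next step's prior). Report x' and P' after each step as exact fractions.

step 0: x' = [44/9, 5/9], P' = [179/45 59/45; 59/45 29/45]
step 1: x' = [1196/541, -1811/4869], P' = [778/541 216/541; 216/541 1580/4869]
step 2: x' = [389223/251705, 264763/251705], P' = [357346/251705 101896/251705; 101896/251705 81996/251705]

step 0: x̄ = F·x = [5, -1]
step 0: P̄ = F·P·Fᵀ + Q = [4 1; 1 5]
step 0: y = z − H·x̄ = [-5]
step 0: S = H·P̄·Hᵀ + R = [45]
step 0: K = P̄·Hᵀ·S⁻¹ = [1/45; -14/45]
step 0: x' = x̄ + K·y = [44/9, 5/9]
step 0: P' = (I − K·H)·P̄ = [179/45 59/45; 59/45 29/45]
step 1: x̄ = F·x = [13/3, -49/9]
step 1: P̄ = F·P·Fᵀ + Q = [3 -10/3; -10/3 416/45]
step 1: y = z − H·x̄ = [-53/3]
step 1: S = H·P̄·Hᵀ + R = [541/5]
step 1: K = P̄·Hᵀ·S⁻¹ = [65/541; -466/1623]
step 1: x' = x̄ + K·y = [1196/541, -1811/4869]
step 1: P' = (I − K·H)·P̄ = [778/541 216/541; 216/541 1580/4869]
step 2: x̄ = F·x = [12575/4869, -8953/4869]
step 2: P̄ = F·P·Fᵀ + Q = [9563/4869 -5422/4869; -5422/4869 22208/4869]
step 2: y = z − H·x̄ = [-49172/4869]
step 2: S = H·P̄·Hᵀ + R = [251705/4869]
step 2: K = P̄·Hᵀ·S⁻¹ = [25829/251705; -72046/251705]
step 2: x' = x̄ + K·y = [389223/251705, 264763/251705]
step 2: P' = (I − K·H)·P̄ = [357346/251705 101896/251705; 101896/251705 81996/251705]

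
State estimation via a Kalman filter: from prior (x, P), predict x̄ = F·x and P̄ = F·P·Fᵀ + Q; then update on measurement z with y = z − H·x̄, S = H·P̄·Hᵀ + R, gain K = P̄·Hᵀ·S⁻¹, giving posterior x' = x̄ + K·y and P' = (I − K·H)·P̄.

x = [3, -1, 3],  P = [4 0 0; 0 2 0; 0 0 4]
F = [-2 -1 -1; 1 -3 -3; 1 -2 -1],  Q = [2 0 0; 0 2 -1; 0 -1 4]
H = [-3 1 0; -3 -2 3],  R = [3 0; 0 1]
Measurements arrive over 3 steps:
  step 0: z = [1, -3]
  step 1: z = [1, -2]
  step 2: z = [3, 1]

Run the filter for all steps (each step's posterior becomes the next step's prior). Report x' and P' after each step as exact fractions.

step 0: x' = [12731/25989, 43375/17326, 20567/17326], P' = [45430/25989 41529/8663 42423/8663; 41529/8663 276447/17326 264987/17326; 42423/8663 264987/17326 261029/17326]
step 1: x' = [-1131665114/2909495543, -984923485/2909495543, -3707137677/2909495543], P' = [6137119269/2909495543 16616909481/2909495543 17032232461/2909495543; 16616909481/2909495543 52255633011/2909495543 50926465917/2909495543; 17032232461/2909495543 50926465917/2909495543 50771344886/2909495543]
step 2: x' = [-210810922852446/185772139191487, -139599185960484/185772139191487, -240805576443342/185772139191487], P' = [384421766624409/185772139191487 1035376669710051/185772139191487 1063097087672217/185772139191487; 1035376669710051/185772139191487 3248769800627535/185772139191487 3167892859342680/185772139191487; 1063097087672217/185772139191487 3167892859342680/185772139191487 3161830139279050/185772139191487]

step 0: x̄ = F·x = [-8, -3, 2]
step 0: P̄ = F·P·Fᵀ + Q = [24 10 0; 10 60 27; 0 27 20]
step 0: y = z − H·x̄ = [-20, -39]
step 0: S = H·P̄·Hᵀ + R = [219 207; 207 433]
step 0: K = P̄·Hᵀ·S⁻¹ = [-3901/25989 -1219/8663; 9091/17326 -7107/17326; 3483/17326 -1425/17326]
step 0: x' = x̄ + K·y = [12731/25989, 43375/17326, 20567/17326]
step 0: P' = (I − K·H)·P̄ = [45430/25989 41529/8663 42423/8663; 41529/8663 276447/17326 264987/17326; 42423/8663 264987/17326 261029/17326]
step 1: x̄ = F·x = [-121375/25989, -275008/25989, -296489/51978]
step 1: P̄ = F·P·Fᵀ + Q = [2842297/25989 5971945/25989 2823496/25989; 5971945/25989 12996847/25989 6127408/25989; 2823496/25989 6127408/25989 6073295/51978]
step 1: y = z − H·x̄ = [-63128/25989, -1042771/51978]
step 1: S = H·P̄·Hᵀ + R = [2823817/25989 10473574/25989; 10473574/25989 104470787/51978]
step 1: K = P̄·Hᵀ·S⁻¹ = [-598149442/2909495543 -548479386/2909495543; 801634856/2909495543 -1582596714/2909495543; -56743822/2909495543 -635594559/2909495543]
step 1: x' = x̄ + K·y = [-1131665114/2909495543, -984923485/2909495543, -3707137677/2909495543]
step 1: P' = (I − K·H)·P̄ = [6137119269/2909495543 16616909481/2909495543 17032232461/2909495543; 16616909481/2909495543 52255633011/2909495543 50926465917/2909495543; 17032232461/2909495543 50926465917/2909495543 50771344886/2909495543]
step 2: x̄ = F·x = [6955391390/2909495543, 12944518372/2909495543, 4545319533/2909495543]
step 2: P̄ = F·P·Fᵀ + Q = [369843945661/2909495543 770611200365/2909495543 362670731025/2909495543; 770611200365/2909495543 1653980446282/2909495543 776200172454/2909495543; 362670731025/2909495543 776200172454/2909495543 380742739193/2909495543]
step 2: y = z − H·x̄ = [16650142427/2909495543, 36028747858/2909495543]
step 2: S = H·P̄·Hᵀ + R = [367637241670/2909495543 1397032157617/2909495543; 1397032157617/2909495543 6778970620839/2909495543]
step 2: K = P̄·Hᵀ·S⁻¹ = [-39296210054392/185772139191487 -34727376276678/185772139191487; 47546597165794/185772139191487 -99991032357183/185772139191487; -7132801224657/185772139191487 -39586563864861/185772139191487]
step 2: x' = x̄ + K·y = [-210810922852446/185772139191487, -139599185960484/185772139191487, -240805576443342/185772139191487]
step 2: P' = (I − K·H)·P̄ = [384421766624409/185772139191487 1035376669710051/185772139191487 1063097087672217/185772139191487; 1035376669710051/185772139191487 3248769800627535/185772139191487 3167892859342680/185772139191487; 1063097087672217/185772139191487 3167892859342680/185772139191487 3161830139279050/185772139191487]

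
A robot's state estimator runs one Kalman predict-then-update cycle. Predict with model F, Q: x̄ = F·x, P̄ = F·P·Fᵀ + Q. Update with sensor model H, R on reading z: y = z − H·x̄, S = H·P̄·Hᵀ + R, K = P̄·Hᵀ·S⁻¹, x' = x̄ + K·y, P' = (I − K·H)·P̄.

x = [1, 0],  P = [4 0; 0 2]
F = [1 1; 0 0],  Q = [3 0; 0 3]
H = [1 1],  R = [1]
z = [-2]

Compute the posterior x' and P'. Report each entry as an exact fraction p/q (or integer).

x' = [-14/13, -9/13]
P' = [36/13 -27/13; -27/13 30/13]

x̄ = F·x = [1, 0]
P̄ = F·P·Fᵀ + Q = [9 0; 0 3]
y = z − H·x̄ = [-3]
S = H·P̄·Hᵀ + R = [13]
K = P̄·Hᵀ·S⁻¹ = [9/13; 3/13]
x' = x̄ + K·y = [-14/13, -9/13]
P' = (I − K·H)·P̄ = [36/13 -27/13; -27/13 30/13]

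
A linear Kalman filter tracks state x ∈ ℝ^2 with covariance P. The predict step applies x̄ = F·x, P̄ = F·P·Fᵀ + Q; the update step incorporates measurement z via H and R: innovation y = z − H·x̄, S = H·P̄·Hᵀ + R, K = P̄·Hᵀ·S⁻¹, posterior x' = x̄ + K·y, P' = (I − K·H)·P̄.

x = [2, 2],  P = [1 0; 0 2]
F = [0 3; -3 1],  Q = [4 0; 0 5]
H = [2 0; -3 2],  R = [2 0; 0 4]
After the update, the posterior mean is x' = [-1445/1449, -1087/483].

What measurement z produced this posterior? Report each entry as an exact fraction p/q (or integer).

z = [-2, -1]

x̄ = F·x = [6, -4]
P̄ = F·P·Fᵀ + Q = [22 6; 6 16]
S = H·P̄·Hᵀ + R = [90 -108; -108 194]
K = P̄·Hᵀ·S⁻¹ = [676/1449 -3/161; 320/483 71/161]
x' − x̄ = [-10139/1449, 845/483] = K·y
y = (KᵀK)⁻¹·Kᵀ·(x' − x̄) = [-14, 25]
z = y + H·x̄ = [-14, 25] + [12, -26] = [-2, -1]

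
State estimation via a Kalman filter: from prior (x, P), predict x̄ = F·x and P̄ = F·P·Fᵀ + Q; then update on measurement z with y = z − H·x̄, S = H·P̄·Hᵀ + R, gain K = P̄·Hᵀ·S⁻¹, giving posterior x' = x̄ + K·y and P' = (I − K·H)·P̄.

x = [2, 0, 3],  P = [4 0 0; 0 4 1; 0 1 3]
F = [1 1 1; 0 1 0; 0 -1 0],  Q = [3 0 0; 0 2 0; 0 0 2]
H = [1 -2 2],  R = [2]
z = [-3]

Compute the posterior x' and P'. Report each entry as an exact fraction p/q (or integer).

x' = [161/29, 60/29, -60/29]
P' = [456/29 115/29 -115/29; 115/29 123/58 -7/58; -115/29 -7/58 123/58]

x̄ = F·x = [5, 0, 0]
P̄ = F·P·Fᵀ + Q = [16 5 -5; 5 6 -4; -5 -4 6]
y = z − H·x̄ = [-8]
S = H·P̄·Hᵀ + R = [58]
K = P̄·Hᵀ·S⁻¹ = [-2/29; -15/58; 15/58]
x' = x̄ + K·y = [161/29, 60/29, -60/29]
P' = (I − K·H)·P̄ = [456/29 115/29 -115/29; 115/29 123/58 -7/58; -115/29 -7/58 123/58]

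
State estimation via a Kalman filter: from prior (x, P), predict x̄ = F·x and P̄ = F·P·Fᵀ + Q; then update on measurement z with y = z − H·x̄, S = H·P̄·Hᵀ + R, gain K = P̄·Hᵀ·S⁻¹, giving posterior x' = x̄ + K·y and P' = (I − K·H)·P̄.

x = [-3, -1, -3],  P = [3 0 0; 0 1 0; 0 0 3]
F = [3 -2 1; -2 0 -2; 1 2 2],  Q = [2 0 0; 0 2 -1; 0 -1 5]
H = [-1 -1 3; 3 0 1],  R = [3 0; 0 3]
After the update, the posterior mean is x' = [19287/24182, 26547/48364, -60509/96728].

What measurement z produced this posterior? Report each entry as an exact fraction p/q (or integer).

z = [-3, 2]

x̄ = F·x = [-10, 12, -11]
P̄ = F·P·Fᵀ + Q = [36 -24 11; -24 26 -19; 11 -19 24]
S = H·P̄·Hᵀ + R = [281 143; 143 417]
K = P̄·Hᵀ·S⁻¹ = [-2065/24182 7609/24182; -5795/48364 -8567/48364; 25209/96728 4577/96728]
x' − x̄ = [261107/24182, -553821/48364, 1003499/96728] = K·y
y = (KᵀK)⁻¹·Kᵀ·(x' − x̄) = [32, 43]
z = y + H·x̄ = [32, 43] + [-35, -41] = [-3, 2]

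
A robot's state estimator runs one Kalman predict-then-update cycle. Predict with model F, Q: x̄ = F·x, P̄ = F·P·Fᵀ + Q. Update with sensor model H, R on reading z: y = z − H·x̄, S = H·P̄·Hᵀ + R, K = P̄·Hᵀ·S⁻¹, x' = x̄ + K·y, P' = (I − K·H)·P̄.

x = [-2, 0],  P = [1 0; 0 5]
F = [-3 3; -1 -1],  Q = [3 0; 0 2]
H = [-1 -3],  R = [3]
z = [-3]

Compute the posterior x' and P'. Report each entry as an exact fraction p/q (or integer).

x̄ = F·x = [6, 2]
P̄ = F·P·Fᵀ + Q = [57 -12; -12 8]
y = z − H·x̄ = [9]
S = H·P̄·Hᵀ + R = [60]
K = P̄·Hᵀ·S⁻¹ = [-7/20; -1/5]
x' = x̄ + K·y = [57/20, 1/5]
P' = (I − K·H)·P̄ = [993/20 -81/5; -81/5 28/5]

x' = [57/20, 1/5]
P' = [993/20 -81/5; -81/5 28/5]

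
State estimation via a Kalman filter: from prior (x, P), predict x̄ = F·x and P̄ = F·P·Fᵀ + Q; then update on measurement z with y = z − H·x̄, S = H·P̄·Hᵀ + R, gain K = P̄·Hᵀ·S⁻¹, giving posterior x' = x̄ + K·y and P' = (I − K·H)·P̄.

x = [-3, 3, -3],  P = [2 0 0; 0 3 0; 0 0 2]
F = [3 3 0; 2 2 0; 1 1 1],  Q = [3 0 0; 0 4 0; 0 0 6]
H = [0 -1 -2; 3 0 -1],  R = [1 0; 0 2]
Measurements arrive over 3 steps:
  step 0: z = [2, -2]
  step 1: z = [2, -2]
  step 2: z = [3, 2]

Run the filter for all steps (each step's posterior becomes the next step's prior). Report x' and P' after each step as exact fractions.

step 0: x' = [-2321/2337, 544/7011, -849/779], P' = [241/779 -1154/2337 245/779; -1154/2337 26200/7011 -1378/779; 245/779 -1378/779 2525/2337]
step 1: x' = [-106410027/112086182, -41212023/112086182, -47579205/56043091], P' = [17134617/56043091 -26842581/56043091 17069214/56043091; -26842581/56043091 206135655/56043091 -96907654/56043091; 17069214/56043091 -96907654/56043091 59049152/56043091]
step 2: x' = [86016021684/591237236933, -33799338786/591237236933, -876525941932/591237236933], P' = [180761949042/591237236933 -283127390916/591237236933 180047998920/591237236933; -283127390916/591237236933 2173748325740/591237236933 -1021880981196/591237236933; 180047998920/591237236933 -1021880981196/591237236933 622715354140/591237236933]

step 0: x̄ = F·x = [0, 0, -3]
step 0: P̄ = F·P·Fᵀ + Q = [48 30 15; 30 24 10; 15 10 13]
step 0: y = z − H·x̄ = [-4, -5]
step 0: S = H·P̄·Hᵀ + R = [117 -144; -144 357]
step 0: K = P̄·Hᵀ·S⁻¹ = [-316/2337 239/779; -1396/7011 112/779; -916/2337 -160/2337]
step 0: x' = x̄ + K·y = [-2321/2337, 544/7011, -849/779]
step 0: P' = (I − K·H)·P̄ = [241/779 -1154/2337 245/779; -1154/2337 26200/7011 -1378/779; 245/779 -1378/779 2525/2337]
step 1: x̄ = F·x = [-6419/2337, -12838/7011, -740/369]
step 1: P̄ = F·P·Fᵀ + Q = [23782/779 42890/2337 592/123; 42890/2337 113824/7011 1184/369; 592/123 1184/369 2668/369]
step 1: y = z − H·x̄ = [-26936/7011, 29689/7011]
step 1: S = H·P̄·Hᵀ + R = [413587/7011 -464594/7011; -464594/7011 1788592/7011]
step 1: K = P̄·Hᵀ·S⁻¹ = [-561219/4311007 34334637/112086182; -947719/4311007 16379911/112086182; -1630050/4311007 -3920755/56043091]
step 1: x' = x̄ + K·y = [-106410027/112086182, -41212023/112086182, -47579205/56043091]
step 1: P' = (I − K·H)·P̄ = [17134617/56043091 -26842581/56043091 17069214/56043091; -26842581/56043091 206135655/56043091 -96907654/56043091; 17069214/56043091 -96907654/56043091 59049152/56043091]
step 2: x̄ = F·x = [-221433075/56043091, -147622050/56043091, -9337710/4311007]
step 2: P̄ = F·P·Fᵀ + Q = [1694395263/56043091 1017510660/56043091 20710770/4311007; 1017510660/56043091 902512804/56043091 13807180/4311007; 20710770/4311007 13807180/4311007 31170456/4311007]
step 2: y = z − H·x̄ = [-222273237/56043091, 654995177/56043091]
step 2: S = H·P̄·Hᵀ + R = [3297392967/56043091 -3678046844/56043091; -3678046844/56043091 14151419417/56043091]
step 2: K = P̄·Hᵀ·S⁻¹ = [-76968606924/591237236933 181118924103/591237236933; -129986363348/591237236933 86249404224/591237236933; -223549727084/591237236933 -41285678690/591237236933]
step 2: x' = x̄ + K·y = [86016021684/591237236933, -33799338786/591237236933, -876525941932/591237236933]
step 2: P' = (I − K·H)·P̄ = [180761949042/591237236933 -283127390916/591237236933 180047998920/591237236933; -283127390916/591237236933 2173748325740/591237236933 -1021880981196/591237236933; 180047998920/591237236933 -1021880981196/591237236933 622715354140/591237236933]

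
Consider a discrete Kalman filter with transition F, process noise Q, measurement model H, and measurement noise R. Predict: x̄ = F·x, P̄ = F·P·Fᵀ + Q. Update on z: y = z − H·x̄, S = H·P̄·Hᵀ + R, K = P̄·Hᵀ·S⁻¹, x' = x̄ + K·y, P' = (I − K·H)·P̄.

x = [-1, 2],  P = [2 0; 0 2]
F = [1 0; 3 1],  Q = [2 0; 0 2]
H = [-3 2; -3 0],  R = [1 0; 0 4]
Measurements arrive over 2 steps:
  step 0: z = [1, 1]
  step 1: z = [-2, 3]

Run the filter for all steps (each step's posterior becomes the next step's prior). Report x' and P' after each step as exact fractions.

step 0: x̄ = F·x = [-1, -1]
step 0: P̄ = F·P·Fᵀ + Q = [4 6; 6 22]
step 0: y = z − H·x̄ = [0, -2]
step 0: S = H·P̄·Hᵀ + R = [53 0; 0 40]
step 0: K = P̄·Hᵀ·S⁻¹ = [0 -3/10; 26/53 -9/20]
step 0: x' = x̄ + K·y = [-2/5, -1/10]
step 0: P' = (I − K·H)·P̄ = [2/5 3/5; 3/5 607/530]
step 1: x̄ = F·x = [-2/5, -13/10]
step 1: P̄ = F·P·Fᵀ + Q = [12/5 9/5; 9/5 5483/530]
step 1: y = z − H·x̄ = [-3/5, 9/5]
step 1: S = H·P̄·Hᵀ + R = [11231/265 54/5; 54/5 128/5]
step 1: K = P̄·Hᵀ·S⁻¹ = [-954/64151 -17640/64151; 59593/128302 -104409/256604]
step 1: x' = x̄ + K·y = [-56840/64151, -593033/256604]
step 1: P' = (I − K·H)·P̄ = [23520/64151 34803/64151; 34803/64151 268411/256604]

step 0: x' = [-2/5, -1/10], P' = [2/5 3/5; 3/5 607/530]
step 1: x' = [-56840/64151, -593033/256604], P' = [23520/64151 34803/64151; 34803/64151 268411/256604]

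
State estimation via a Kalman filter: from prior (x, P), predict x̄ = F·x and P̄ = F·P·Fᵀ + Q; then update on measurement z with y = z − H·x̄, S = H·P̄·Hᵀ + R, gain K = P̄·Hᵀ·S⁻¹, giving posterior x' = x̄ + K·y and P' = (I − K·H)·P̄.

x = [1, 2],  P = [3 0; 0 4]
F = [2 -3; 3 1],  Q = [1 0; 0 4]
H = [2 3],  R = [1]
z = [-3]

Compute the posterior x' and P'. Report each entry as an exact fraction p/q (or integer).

x̄ = F·x = [-4, 5]
P̄ = F·P·Fᵀ + Q = [49 6; 6 35]
y = z − H·x̄ = [-10]
S = H·P̄·Hᵀ + R = [584]
K = P̄·Hᵀ·S⁻¹ = [29/146; 117/584]
x' = x̄ + K·y = [-437/73, 875/292]
P' = (I − K·H)·P̄ = [1895/73 -2517/146; -2517/146 6751/584]

x' = [-437/73, 875/292]
P' = [1895/73 -2517/146; -2517/146 6751/584]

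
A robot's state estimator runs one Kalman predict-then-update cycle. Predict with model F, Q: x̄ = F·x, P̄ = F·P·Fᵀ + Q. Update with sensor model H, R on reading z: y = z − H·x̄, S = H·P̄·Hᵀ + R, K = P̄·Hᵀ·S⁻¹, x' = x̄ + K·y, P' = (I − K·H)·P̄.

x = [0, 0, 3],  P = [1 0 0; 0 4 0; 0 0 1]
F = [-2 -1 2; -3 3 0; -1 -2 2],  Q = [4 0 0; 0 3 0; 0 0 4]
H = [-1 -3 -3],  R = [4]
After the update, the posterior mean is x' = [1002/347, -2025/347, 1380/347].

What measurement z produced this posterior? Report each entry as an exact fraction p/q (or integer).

z = [3]

x̄ = F·x = [6, 0, 6]
P̄ = F·P·Fᵀ + Q = [16 -6 14; -6 48 -21; 14 -21 25]
S = H·P̄·Hᵀ + R = [347]
K = P̄·Hᵀ·S⁻¹ = [-40/347; -75/347; -26/347]
x' − x̄ = [-1080/347, -2025/347, -702/347] = K·y
y = (KᵀK)⁻¹·Kᵀ·(x' − x̄) = [27]
z = y + H·x̄ = [27] + [-24] = [3]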